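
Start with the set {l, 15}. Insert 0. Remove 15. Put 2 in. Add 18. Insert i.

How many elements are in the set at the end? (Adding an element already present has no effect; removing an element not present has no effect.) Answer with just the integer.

Answer: 5

Derivation:
Tracking the set through each operation:
Start: {15, l}
Event 1 (add 0): added. Set: {0, 15, l}
Event 2 (remove 15): removed. Set: {0, l}
Event 3 (add 2): added. Set: {0, 2, l}
Event 4 (add 18): added. Set: {0, 18, 2, l}
Event 5 (add i): added. Set: {0, 18, 2, i, l}

Final set: {0, 18, 2, i, l} (size 5)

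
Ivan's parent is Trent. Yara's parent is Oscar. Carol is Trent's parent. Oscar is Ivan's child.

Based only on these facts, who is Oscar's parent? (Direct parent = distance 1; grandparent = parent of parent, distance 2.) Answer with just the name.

Answer: Ivan

Derivation:
Reconstructing the parent chain from the given facts:
  Carol -> Trent -> Ivan -> Oscar -> Yara
(each arrow means 'parent of the next')
Positions in the chain (0 = top):
  position of Carol: 0
  position of Trent: 1
  position of Ivan: 2
  position of Oscar: 3
  position of Yara: 4

Oscar is at position 3; the parent is 1 step up the chain, i.e. position 2: Ivan.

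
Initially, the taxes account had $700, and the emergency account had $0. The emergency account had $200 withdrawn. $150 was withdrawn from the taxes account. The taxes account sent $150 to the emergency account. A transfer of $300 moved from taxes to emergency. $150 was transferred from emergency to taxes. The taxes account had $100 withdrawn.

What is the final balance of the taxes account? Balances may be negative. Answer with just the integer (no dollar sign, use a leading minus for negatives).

Tracking account balances step by step:
Start: taxes=700, emergency=0
Event 1 (withdraw 200 from emergency): emergency: 0 - 200 = -200. Balances: taxes=700, emergency=-200
Event 2 (withdraw 150 from taxes): taxes: 700 - 150 = 550. Balances: taxes=550, emergency=-200
Event 3 (transfer 150 taxes -> emergency): taxes: 550 - 150 = 400, emergency: -200 + 150 = -50. Balances: taxes=400, emergency=-50
Event 4 (transfer 300 taxes -> emergency): taxes: 400 - 300 = 100, emergency: -50 + 300 = 250. Balances: taxes=100, emergency=250
Event 5 (transfer 150 emergency -> taxes): emergency: 250 - 150 = 100, taxes: 100 + 150 = 250. Balances: taxes=250, emergency=100
Event 6 (withdraw 100 from taxes): taxes: 250 - 100 = 150. Balances: taxes=150, emergency=100

Final balance of taxes: 150

Answer: 150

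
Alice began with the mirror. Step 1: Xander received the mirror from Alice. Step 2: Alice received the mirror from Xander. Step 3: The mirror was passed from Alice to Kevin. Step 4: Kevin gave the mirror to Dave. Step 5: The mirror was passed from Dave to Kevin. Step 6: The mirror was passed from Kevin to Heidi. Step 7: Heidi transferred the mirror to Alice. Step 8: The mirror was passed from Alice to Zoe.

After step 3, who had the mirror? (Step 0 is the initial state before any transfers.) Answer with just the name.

Tracking the mirror holder through step 3:
After step 0 (start): Alice
After step 1: Xander
After step 2: Alice
After step 3: Kevin

At step 3, the holder is Kevin.

Answer: Kevin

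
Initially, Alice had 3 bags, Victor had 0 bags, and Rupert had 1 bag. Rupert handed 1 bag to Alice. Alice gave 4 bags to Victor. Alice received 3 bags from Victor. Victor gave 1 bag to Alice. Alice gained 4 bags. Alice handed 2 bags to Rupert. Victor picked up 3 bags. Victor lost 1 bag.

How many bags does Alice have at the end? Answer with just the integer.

Tracking counts step by step:
Start: Alice=3, Victor=0, Rupert=1
Event 1 (Rupert -> Alice, 1): Rupert: 1 -> 0, Alice: 3 -> 4. State: Alice=4, Victor=0, Rupert=0
Event 2 (Alice -> Victor, 4): Alice: 4 -> 0, Victor: 0 -> 4. State: Alice=0, Victor=4, Rupert=0
Event 3 (Victor -> Alice, 3): Victor: 4 -> 1, Alice: 0 -> 3. State: Alice=3, Victor=1, Rupert=0
Event 4 (Victor -> Alice, 1): Victor: 1 -> 0, Alice: 3 -> 4. State: Alice=4, Victor=0, Rupert=0
Event 5 (Alice +4): Alice: 4 -> 8. State: Alice=8, Victor=0, Rupert=0
Event 6 (Alice -> Rupert, 2): Alice: 8 -> 6, Rupert: 0 -> 2. State: Alice=6, Victor=0, Rupert=2
Event 7 (Victor +3): Victor: 0 -> 3. State: Alice=6, Victor=3, Rupert=2
Event 8 (Victor -1): Victor: 3 -> 2. State: Alice=6, Victor=2, Rupert=2

Alice's final count: 6

Answer: 6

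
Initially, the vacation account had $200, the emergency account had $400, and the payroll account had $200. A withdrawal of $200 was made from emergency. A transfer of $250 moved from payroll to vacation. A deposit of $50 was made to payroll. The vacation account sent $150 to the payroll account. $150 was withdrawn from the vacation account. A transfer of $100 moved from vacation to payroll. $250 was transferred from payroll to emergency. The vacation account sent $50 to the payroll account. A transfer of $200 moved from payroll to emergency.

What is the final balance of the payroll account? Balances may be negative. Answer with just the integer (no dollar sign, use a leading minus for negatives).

Answer: -150

Derivation:
Tracking account balances step by step:
Start: vacation=200, emergency=400, payroll=200
Event 1 (withdraw 200 from emergency): emergency: 400 - 200 = 200. Balances: vacation=200, emergency=200, payroll=200
Event 2 (transfer 250 payroll -> vacation): payroll: 200 - 250 = -50, vacation: 200 + 250 = 450. Balances: vacation=450, emergency=200, payroll=-50
Event 3 (deposit 50 to payroll): payroll: -50 + 50 = 0. Balances: vacation=450, emergency=200, payroll=0
Event 4 (transfer 150 vacation -> payroll): vacation: 450 - 150 = 300, payroll: 0 + 150 = 150. Balances: vacation=300, emergency=200, payroll=150
Event 5 (withdraw 150 from vacation): vacation: 300 - 150 = 150. Balances: vacation=150, emergency=200, payroll=150
Event 6 (transfer 100 vacation -> payroll): vacation: 150 - 100 = 50, payroll: 150 + 100 = 250. Balances: vacation=50, emergency=200, payroll=250
Event 7 (transfer 250 payroll -> emergency): payroll: 250 - 250 = 0, emergency: 200 + 250 = 450. Balances: vacation=50, emergency=450, payroll=0
Event 8 (transfer 50 vacation -> payroll): vacation: 50 - 50 = 0, payroll: 0 + 50 = 50. Balances: vacation=0, emergency=450, payroll=50
Event 9 (transfer 200 payroll -> emergency): payroll: 50 - 200 = -150, emergency: 450 + 200 = 650. Balances: vacation=0, emergency=650, payroll=-150

Final balance of payroll: -150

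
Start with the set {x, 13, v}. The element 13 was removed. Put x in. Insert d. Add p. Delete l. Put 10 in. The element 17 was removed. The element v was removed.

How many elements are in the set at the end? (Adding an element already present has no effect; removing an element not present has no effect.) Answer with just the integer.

Tracking the set through each operation:
Start: {13, v, x}
Event 1 (remove 13): removed. Set: {v, x}
Event 2 (add x): already present, no change. Set: {v, x}
Event 3 (add d): added. Set: {d, v, x}
Event 4 (add p): added. Set: {d, p, v, x}
Event 5 (remove l): not present, no change. Set: {d, p, v, x}
Event 6 (add 10): added. Set: {10, d, p, v, x}
Event 7 (remove 17): not present, no change. Set: {10, d, p, v, x}
Event 8 (remove v): removed. Set: {10, d, p, x}

Final set: {10, d, p, x} (size 4)

Answer: 4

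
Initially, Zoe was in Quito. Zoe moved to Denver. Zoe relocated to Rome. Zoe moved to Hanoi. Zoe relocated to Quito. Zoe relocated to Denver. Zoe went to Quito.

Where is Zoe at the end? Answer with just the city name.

Tracking Zoe's location:
Start: Zoe is in Quito.
After move 1: Quito -> Denver. Zoe is in Denver.
After move 2: Denver -> Rome. Zoe is in Rome.
After move 3: Rome -> Hanoi. Zoe is in Hanoi.
After move 4: Hanoi -> Quito. Zoe is in Quito.
After move 5: Quito -> Denver. Zoe is in Denver.
After move 6: Denver -> Quito. Zoe is in Quito.

Answer: Quito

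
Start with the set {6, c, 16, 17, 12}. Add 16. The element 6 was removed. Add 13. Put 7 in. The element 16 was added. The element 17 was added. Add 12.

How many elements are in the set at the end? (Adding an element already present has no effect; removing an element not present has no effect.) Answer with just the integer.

Tracking the set through each operation:
Start: {12, 16, 17, 6, c}
Event 1 (add 16): already present, no change. Set: {12, 16, 17, 6, c}
Event 2 (remove 6): removed. Set: {12, 16, 17, c}
Event 3 (add 13): added. Set: {12, 13, 16, 17, c}
Event 4 (add 7): added. Set: {12, 13, 16, 17, 7, c}
Event 5 (add 16): already present, no change. Set: {12, 13, 16, 17, 7, c}
Event 6 (add 17): already present, no change. Set: {12, 13, 16, 17, 7, c}
Event 7 (add 12): already present, no change. Set: {12, 13, 16, 17, 7, c}

Final set: {12, 13, 16, 17, 7, c} (size 6)

Answer: 6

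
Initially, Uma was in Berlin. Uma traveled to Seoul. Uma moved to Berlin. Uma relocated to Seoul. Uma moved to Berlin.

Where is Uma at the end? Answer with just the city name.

Tracking Uma's location:
Start: Uma is in Berlin.
After move 1: Berlin -> Seoul. Uma is in Seoul.
After move 2: Seoul -> Berlin. Uma is in Berlin.
After move 3: Berlin -> Seoul. Uma is in Seoul.
After move 4: Seoul -> Berlin. Uma is in Berlin.

Answer: Berlin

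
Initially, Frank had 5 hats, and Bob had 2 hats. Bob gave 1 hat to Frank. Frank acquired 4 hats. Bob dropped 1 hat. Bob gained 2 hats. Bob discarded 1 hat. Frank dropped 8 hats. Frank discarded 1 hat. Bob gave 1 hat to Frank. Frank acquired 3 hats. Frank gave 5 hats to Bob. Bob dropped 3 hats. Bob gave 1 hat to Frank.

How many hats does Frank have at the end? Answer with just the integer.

Tracking counts step by step:
Start: Frank=5, Bob=2
Event 1 (Bob -> Frank, 1): Bob: 2 -> 1, Frank: 5 -> 6. State: Frank=6, Bob=1
Event 2 (Frank +4): Frank: 6 -> 10. State: Frank=10, Bob=1
Event 3 (Bob -1): Bob: 1 -> 0. State: Frank=10, Bob=0
Event 4 (Bob +2): Bob: 0 -> 2. State: Frank=10, Bob=2
Event 5 (Bob -1): Bob: 2 -> 1. State: Frank=10, Bob=1
Event 6 (Frank -8): Frank: 10 -> 2. State: Frank=2, Bob=1
Event 7 (Frank -1): Frank: 2 -> 1. State: Frank=1, Bob=1
Event 8 (Bob -> Frank, 1): Bob: 1 -> 0, Frank: 1 -> 2. State: Frank=2, Bob=0
Event 9 (Frank +3): Frank: 2 -> 5. State: Frank=5, Bob=0
Event 10 (Frank -> Bob, 5): Frank: 5 -> 0, Bob: 0 -> 5. State: Frank=0, Bob=5
Event 11 (Bob -3): Bob: 5 -> 2. State: Frank=0, Bob=2
Event 12 (Bob -> Frank, 1): Bob: 2 -> 1, Frank: 0 -> 1. State: Frank=1, Bob=1

Frank's final count: 1

Answer: 1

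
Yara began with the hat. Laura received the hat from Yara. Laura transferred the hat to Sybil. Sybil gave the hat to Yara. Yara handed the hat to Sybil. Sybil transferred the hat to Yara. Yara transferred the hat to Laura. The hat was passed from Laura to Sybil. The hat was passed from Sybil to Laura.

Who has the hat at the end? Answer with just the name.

Answer: Laura

Derivation:
Tracking the hat through each event:
Start: Yara has the hat.
After event 1: Laura has the hat.
After event 2: Sybil has the hat.
After event 3: Yara has the hat.
After event 4: Sybil has the hat.
After event 5: Yara has the hat.
After event 6: Laura has the hat.
After event 7: Sybil has the hat.
After event 8: Laura has the hat.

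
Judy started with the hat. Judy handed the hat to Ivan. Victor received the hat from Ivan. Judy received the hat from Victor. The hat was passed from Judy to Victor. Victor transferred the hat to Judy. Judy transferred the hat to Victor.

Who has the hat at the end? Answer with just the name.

Answer: Victor

Derivation:
Tracking the hat through each event:
Start: Judy has the hat.
After event 1: Ivan has the hat.
After event 2: Victor has the hat.
After event 3: Judy has the hat.
After event 4: Victor has the hat.
After event 5: Judy has the hat.
After event 6: Victor has the hat.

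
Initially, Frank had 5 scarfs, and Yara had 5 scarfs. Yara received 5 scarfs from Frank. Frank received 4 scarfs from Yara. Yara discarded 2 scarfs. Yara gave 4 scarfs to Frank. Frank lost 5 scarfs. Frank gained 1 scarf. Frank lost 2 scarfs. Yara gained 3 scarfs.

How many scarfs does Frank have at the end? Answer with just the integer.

Answer: 2

Derivation:
Tracking counts step by step:
Start: Frank=5, Yara=5
Event 1 (Frank -> Yara, 5): Frank: 5 -> 0, Yara: 5 -> 10. State: Frank=0, Yara=10
Event 2 (Yara -> Frank, 4): Yara: 10 -> 6, Frank: 0 -> 4. State: Frank=4, Yara=6
Event 3 (Yara -2): Yara: 6 -> 4. State: Frank=4, Yara=4
Event 4 (Yara -> Frank, 4): Yara: 4 -> 0, Frank: 4 -> 8. State: Frank=8, Yara=0
Event 5 (Frank -5): Frank: 8 -> 3. State: Frank=3, Yara=0
Event 6 (Frank +1): Frank: 3 -> 4. State: Frank=4, Yara=0
Event 7 (Frank -2): Frank: 4 -> 2. State: Frank=2, Yara=0
Event 8 (Yara +3): Yara: 0 -> 3. State: Frank=2, Yara=3

Frank's final count: 2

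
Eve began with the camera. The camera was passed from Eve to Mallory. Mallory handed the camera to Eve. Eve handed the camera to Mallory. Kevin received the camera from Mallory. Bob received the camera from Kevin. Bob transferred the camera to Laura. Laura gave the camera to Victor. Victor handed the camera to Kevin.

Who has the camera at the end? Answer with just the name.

Answer: Kevin

Derivation:
Tracking the camera through each event:
Start: Eve has the camera.
After event 1: Mallory has the camera.
After event 2: Eve has the camera.
After event 3: Mallory has the camera.
After event 4: Kevin has the camera.
After event 5: Bob has the camera.
After event 6: Laura has the camera.
After event 7: Victor has the camera.
After event 8: Kevin has the camera.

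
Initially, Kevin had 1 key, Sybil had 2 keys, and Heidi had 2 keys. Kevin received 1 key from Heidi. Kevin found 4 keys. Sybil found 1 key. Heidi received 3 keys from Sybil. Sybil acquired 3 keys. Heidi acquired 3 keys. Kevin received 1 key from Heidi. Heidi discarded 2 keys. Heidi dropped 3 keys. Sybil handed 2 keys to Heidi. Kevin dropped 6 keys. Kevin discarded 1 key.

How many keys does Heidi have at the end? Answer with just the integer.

Answer: 3

Derivation:
Tracking counts step by step:
Start: Kevin=1, Sybil=2, Heidi=2
Event 1 (Heidi -> Kevin, 1): Heidi: 2 -> 1, Kevin: 1 -> 2. State: Kevin=2, Sybil=2, Heidi=1
Event 2 (Kevin +4): Kevin: 2 -> 6. State: Kevin=6, Sybil=2, Heidi=1
Event 3 (Sybil +1): Sybil: 2 -> 3. State: Kevin=6, Sybil=3, Heidi=1
Event 4 (Sybil -> Heidi, 3): Sybil: 3 -> 0, Heidi: 1 -> 4. State: Kevin=6, Sybil=0, Heidi=4
Event 5 (Sybil +3): Sybil: 0 -> 3. State: Kevin=6, Sybil=3, Heidi=4
Event 6 (Heidi +3): Heidi: 4 -> 7. State: Kevin=6, Sybil=3, Heidi=7
Event 7 (Heidi -> Kevin, 1): Heidi: 7 -> 6, Kevin: 6 -> 7. State: Kevin=7, Sybil=3, Heidi=6
Event 8 (Heidi -2): Heidi: 6 -> 4. State: Kevin=7, Sybil=3, Heidi=4
Event 9 (Heidi -3): Heidi: 4 -> 1. State: Kevin=7, Sybil=3, Heidi=1
Event 10 (Sybil -> Heidi, 2): Sybil: 3 -> 1, Heidi: 1 -> 3. State: Kevin=7, Sybil=1, Heidi=3
Event 11 (Kevin -6): Kevin: 7 -> 1. State: Kevin=1, Sybil=1, Heidi=3
Event 12 (Kevin -1): Kevin: 1 -> 0. State: Kevin=0, Sybil=1, Heidi=3

Heidi's final count: 3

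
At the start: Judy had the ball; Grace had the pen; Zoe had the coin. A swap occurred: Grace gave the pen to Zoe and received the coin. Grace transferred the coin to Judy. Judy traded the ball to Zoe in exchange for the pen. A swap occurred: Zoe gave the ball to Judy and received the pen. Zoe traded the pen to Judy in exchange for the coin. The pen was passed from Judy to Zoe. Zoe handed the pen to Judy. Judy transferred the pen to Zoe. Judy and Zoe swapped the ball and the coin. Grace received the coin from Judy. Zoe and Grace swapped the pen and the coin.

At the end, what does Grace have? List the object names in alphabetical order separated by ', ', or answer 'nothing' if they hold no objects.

Answer: pen

Derivation:
Tracking all object holders:
Start: ball:Judy, pen:Grace, coin:Zoe
Event 1 (swap pen<->coin: now pen:Zoe, coin:Grace). State: ball:Judy, pen:Zoe, coin:Grace
Event 2 (give coin: Grace -> Judy). State: ball:Judy, pen:Zoe, coin:Judy
Event 3 (swap ball<->pen: now ball:Zoe, pen:Judy). State: ball:Zoe, pen:Judy, coin:Judy
Event 4 (swap ball<->pen: now ball:Judy, pen:Zoe). State: ball:Judy, pen:Zoe, coin:Judy
Event 5 (swap pen<->coin: now pen:Judy, coin:Zoe). State: ball:Judy, pen:Judy, coin:Zoe
Event 6 (give pen: Judy -> Zoe). State: ball:Judy, pen:Zoe, coin:Zoe
Event 7 (give pen: Zoe -> Judy). State: ball:Judy, pen:Judy, coin:Zoe
Event 8 (give pen: Judy -> Zoe). State: ball:Judy, pen:Zoe, coin:Zoe
Event 9 (swap ball<->coin: now ball:Zoe, coin:Judy). State: ball:Zoe, pen:Zoe, coin:Judy
Event 10 (give coin: Judy -> Grace). State: ball:Zoe, pen:Zoe, coin:Grace
Event 11 (swap pen<->coin: now pen:Grace, coin:Zoe). State: ball:Zoe, pen:Grace, coin:Zoe

Final state: ball:Zoe, pen:Grace, coin:Zoe
Grace holds: pen.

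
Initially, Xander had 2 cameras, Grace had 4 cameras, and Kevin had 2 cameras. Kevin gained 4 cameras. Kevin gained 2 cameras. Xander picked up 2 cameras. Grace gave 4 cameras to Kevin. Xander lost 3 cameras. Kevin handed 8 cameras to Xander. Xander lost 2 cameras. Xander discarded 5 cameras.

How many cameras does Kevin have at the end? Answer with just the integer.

Tracking counts step by step:
Start: Xander=2, Grace=4, Kevin=2
Event 1 (Kevin +4): Kevin: 2 -> 6. State: Xander=2, Grace=4, Kevin=6
Event 2 (Kevin +2): Kevin: 6 -> 8. State: Xander=2, Grace=4, Kevin=8
Event 3 (Xander +2): Xander: 2 -> 4. State: Xander=4, Grace=4, Kevin=8
Event 4 (Grace -> Kevin, 4): Grace: 4 -> 0, Kevin: 8 -> 12. State: Xander=4, Grace=0, Kevin=12
Event 5 (Xander -3): Xander: 4 -> 1. State: Xander=1, Grace=0, Kevin=12
Event 6 (Kevin -> Xander, 8): Kevin: 12 -> 4, Xander: 1 -> 9. State: Xander=9, Grace=0, Kevin=4
Event 7 (Xander -2): Xander: 9 -> 7. State: Xander=7, Grace=0, Kevin=4
Event 8 (Xander -5): Xander: 7 -> 2. State: Xander=2, Grace=0, Kevin=4

Kevin's final count: 4

Answer: 4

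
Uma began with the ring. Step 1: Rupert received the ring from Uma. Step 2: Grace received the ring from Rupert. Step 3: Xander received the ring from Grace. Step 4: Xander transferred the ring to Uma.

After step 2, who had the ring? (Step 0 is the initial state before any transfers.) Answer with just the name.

Answer: Grace

Derivation:
Tracking the ring holder through step 2:
After step 0 (start): Uma
After step 1: Rupert
After step 2: Grace

At step 2, the holder is Grace.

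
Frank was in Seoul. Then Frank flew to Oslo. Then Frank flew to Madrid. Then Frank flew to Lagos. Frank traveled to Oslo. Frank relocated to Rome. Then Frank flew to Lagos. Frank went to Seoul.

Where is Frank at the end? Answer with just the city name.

Answer: Seoul

Derivation:
Tracking Frank's location:
Start: Frank is in Seoul.
After move 1: Seoul -> Oslo. Frank is in Oslo.
After move 2: Oslo -> Madrid. Frank is in Madrid.
After move 3: Madrid -> Lagos. Frank is in Lagos.
After move 4: Lagos -> Oslo. Frank is in Oslo.
After move 5: Oslo -> Rome. Frank is in Rome.
After move 6: Rome -> Lagos. Frank is in Lagos.
After move 7: Lagos -> Seoul. Frank is in Seoul.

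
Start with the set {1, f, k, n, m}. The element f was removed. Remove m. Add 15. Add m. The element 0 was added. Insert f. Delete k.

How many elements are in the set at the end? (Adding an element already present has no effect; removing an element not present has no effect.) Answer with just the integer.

Answer: 6

Derivation:
Tracking the set through each operation:
Start: {1, f, k, m, n}
Event 1 (remove f): removed. Set: {1, k, m, n}
Event 2 (remove m): removed. Set: {1, k, n}
Event 3 (add 15): added. Set: {1, 15, k, n}
Event 4 (add m): added. Set: {1, 15, k, m, n}
Event 5 (add 0): added. Set: {0, 1, 15, k, m, n}
Event 6 (add f): added. Set: {0, 1, 15, f, k, m, n}
Event 7 (remove k): removed. Set: {0, 1, 15, f, m, n}

Final set: {0, 1, 15, f, m, n} (size 6)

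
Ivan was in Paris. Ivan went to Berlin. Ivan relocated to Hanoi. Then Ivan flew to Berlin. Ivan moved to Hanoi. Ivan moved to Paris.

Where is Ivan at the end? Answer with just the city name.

Tracking Ivan's location:
Start: Ivan is in Paris.
After move 1: Paris -> Berlin. Ivan is in Berlin.
After move 2: Berlin -> Hanoi. Ivan is in Hanoi.
After move 3: Hanoi -> Berlin. Ivan is in Berlin.
After move 4: Berlin -> Hanoi. Ivan is in Hanoi.
After move 5: Hanoi -> Paris. Ivan is in Paris.

Answer: Paris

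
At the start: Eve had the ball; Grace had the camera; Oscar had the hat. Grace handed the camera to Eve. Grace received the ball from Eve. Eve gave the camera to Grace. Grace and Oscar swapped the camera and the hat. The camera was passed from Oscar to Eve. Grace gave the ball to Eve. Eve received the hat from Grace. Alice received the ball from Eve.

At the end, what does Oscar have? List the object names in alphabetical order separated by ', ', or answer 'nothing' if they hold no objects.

Tracking all object holders:
Start: ball:Eve, camera:Grace, hat:Oscar
Event 1 (give camera: Grace -> Eve). State: ball:Eve, camera:Eve, hat:Oscar
Event 2 (give ball: Eve -> Grace). State: ball:Grace, camera:Eve, hat:Oscar
Event 3 (give camera: Eve -> Grace). State: ball:Grace, camera:Grace, hat:Oscar
Event 4 (swap camera<->hat: now camera:Oscar, hat:Grace). State: ball:Grace, camera:Oscar, hat:Grace
Event 5 (give camera: Oscar -> Eve). State: ball:Grace, camera:Eve, hat:Grace
Event 6 (give ball: Grace -> Eve). State: ball:Eve, camera:Eve, hat:Grace
Event 7 (give hat: Grace -> Eve). State: ball:Eve, camera:Eve, hat:Eve
Event 8 (give ball: Eve -> Alice). State: ball:Alice, camera:Eve, hat:Eve

Final state: ball:Alice, camera:Eve, hat:Eve
Oscar holds: (nothing).

Answer: nothing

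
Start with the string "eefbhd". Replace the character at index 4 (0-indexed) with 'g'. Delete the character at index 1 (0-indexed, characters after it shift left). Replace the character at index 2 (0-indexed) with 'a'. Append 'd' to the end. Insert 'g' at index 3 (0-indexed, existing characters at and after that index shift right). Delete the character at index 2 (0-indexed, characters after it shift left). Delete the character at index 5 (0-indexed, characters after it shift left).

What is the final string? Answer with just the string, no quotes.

Answer: efggd

Derivation:
Applying each edit step by step:
Start: "eefbhd"
Op 1 (replace idx 4: 'h' -> 'g'): "eefbhd" -> "eefbgd"
Op 2 (delete idx 1 = 'e'): "eefbgd" -> "efbgd"
Op 3 (replace idx 2: 'b' -> 'a'): "efbgd" -> "efagd"
Op 4 (append 'd'): "efagd" -> "efagdd"
Op 5 (insert 'g' at idx 3): "efagdd" -> "efaggdd"
Op 6 (delete idx 2 = 'a'): "efaggdd" -> "efggdd"
Op 7 (delete idx 5 = 'd'): "efggdd" -> "efggd"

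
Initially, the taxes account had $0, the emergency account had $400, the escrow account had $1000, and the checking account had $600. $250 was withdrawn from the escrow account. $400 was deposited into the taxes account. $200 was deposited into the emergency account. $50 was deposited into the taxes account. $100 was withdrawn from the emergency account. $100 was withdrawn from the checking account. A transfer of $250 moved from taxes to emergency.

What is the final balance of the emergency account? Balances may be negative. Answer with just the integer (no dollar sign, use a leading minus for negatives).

Answer: 750

Derivation:
Tracking account balances step by step:
Start: taxes=0, emergency=400, escrow=1000, checking=600
Event 1 (withdraw 250 from escrow): escrow: 1000 - 250 = 750. Balances: taxes=0, emergency=400, escrow=750, checking=600
Event 2 (deposit 400 to taxes): taxes: 0 + 400 = 400. Balances: taxes=400, emergency=400, escrow=750, checking=600
Event 3 (deposit 200 to emergency): emergency: 400 + 200 = 600. Balances: taxes=400, emergency=600, escrow=750, checking=600
Event 4 (deposit 50 to taxes): taxes: 400 + 50 = 450. Balances: taxes=450, emergency=600, escrow=750, checking=600
Event 5 (withdraw 100 from emergency): emergency: 600 - 100 = 500. Balances: taxes=450, emergency=500, escrow=750, checking=600
Event 6 (withdraw 100 from checking): checking: 600 - 100 = 500. Balances: taxes=450, emergency=500, escrow=750, checking=500
Event 7 (transfer 250 taxes -> emergency): taxes: 450 - 250 = 200, emergency: 500 + 250 = 750. Balances: taxes=200, emergency=750, escrow=750, checking=500

Final balance of emergency: 750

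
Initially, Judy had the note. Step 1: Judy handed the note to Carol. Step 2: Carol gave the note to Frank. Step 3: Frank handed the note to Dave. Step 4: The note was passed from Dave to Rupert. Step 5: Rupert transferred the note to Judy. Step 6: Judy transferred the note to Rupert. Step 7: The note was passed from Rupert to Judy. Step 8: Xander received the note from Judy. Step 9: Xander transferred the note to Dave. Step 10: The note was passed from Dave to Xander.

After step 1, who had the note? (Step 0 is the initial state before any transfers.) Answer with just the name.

Answer: Carol

Derivation:
Tracking the note holder through step 1:
After step 0 (start): Judy
After step 1: Carol

At step 1, the holder is Carol.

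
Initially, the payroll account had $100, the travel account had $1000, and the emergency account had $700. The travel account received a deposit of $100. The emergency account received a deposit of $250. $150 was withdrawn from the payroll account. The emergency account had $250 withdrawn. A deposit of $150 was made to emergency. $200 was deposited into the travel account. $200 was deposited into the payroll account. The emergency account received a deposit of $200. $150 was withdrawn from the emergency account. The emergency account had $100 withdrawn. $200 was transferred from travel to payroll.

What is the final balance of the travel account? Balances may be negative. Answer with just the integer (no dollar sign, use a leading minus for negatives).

Tracking account balances step by step:
Start: payroll=100, travel=1000, emergency=700
Event 1 (deposit 100 to travel): travel: 1000 + 100 = 1100. Balances: payroll=100, travel=1100, emergency=700
Event 2 (deposit 250 to emergency): emergency: 700 + 250 = 950. Balances: payroll=100, travel=1100, emergency=950
Event 3 (withdraw 150 from payroll): payroll: 100 - 150 = -50. Balances: payroll=-50, travel=1100, emergency=950
Event 4 (withdraw 250 from emergency): emergency: 950 - 250 = 700. Balances: payroll=-50, travel=1100, emergency=700
Event 5 (deposit 150 to emergency): emergency: 700 + 150 = 850. Balances: payroll=-50, travel=1100, emergency=850
Event 6 (deposit 200 to travel): travel: 1100 + 200 = 1300. Balances: payroll=-50, travel=1300, emergency=850
Event 7 (deposit 200 to payroll): payroll: -50 + 200 = 150. Balances: payroll=150, travel=1300, emergency=850
Event 8 (deposit 200 to emergency): emergency: 850 + 200 = 1050. Balances: payroll=150, travel=1300, emergency=1050
Event 9 (withdraw 150 from emergency): emergency: 1050 - 150 = 900. Balances: payroll=150, travel=1300, emergency=900
Event 10 (withdraw 100 from emergency): emergency: 900 - 100 = 800. Balances: payroll=150, travel=1300, emergency=800
Event 11 (transfer 200 travel -> payroll): travel: 1300 - 200 = 1100, payroll: 150 + 200 = 350. Balances: payroll=350, travel=1100, emergency=800

Final balance of travel: 1100

Answer: 1100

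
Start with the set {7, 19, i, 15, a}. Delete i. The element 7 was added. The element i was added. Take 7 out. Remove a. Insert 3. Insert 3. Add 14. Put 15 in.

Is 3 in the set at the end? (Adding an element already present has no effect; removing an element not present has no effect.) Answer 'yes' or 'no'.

Tracking the set through each operation:
Start: {15, 19, 7, a, i}
Event 1 (remove i): removed. Set: {15, 19, 7, a}
Event 2 (add 7): already present, no change. Set: {15, 19, 7, a}
Event 3 (add i): added. Set: {15, 19, 7, a, i}
Event 4 (remove 7): removed. Set: {15, 19, a, i}
Event 5 (remove a): removed. Set: {15, 19, i}
Event 6 (add 3): added. Set: {15, 19, 3, i}
Event 7 (add 3): already present, no change. Set: {15, 19, 3, i}
Event 8 (add 14): added. Set: {14, 15, 19, 3, i}
Event 9 (add 15): already present, no change. Set: {14, 15, 19, 3, i}

Final set: {14, 15, 19, 3, i} (size 5)
3 is in the final set.

Answer: yes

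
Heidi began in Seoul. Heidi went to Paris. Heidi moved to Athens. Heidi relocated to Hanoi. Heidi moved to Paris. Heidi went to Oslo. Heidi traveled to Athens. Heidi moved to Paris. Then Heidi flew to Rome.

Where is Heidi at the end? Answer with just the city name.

Tracking Heidi's location:
Start: Heidi is in Seoul.
After move 1: Seoul -> Paris. Heidi is in Paris.
After move 2: Paris -> Athens. Heidi is in Athens.
After move 3: Athens -> Hanoi. Heidi is in Hanoi.
After move 4: Hanoi -> Paris. Heidi is in Paris.
After move 5: Paris -> Oslo. Heidi is in Oslo.
After move 6: Oslo -> Athens. Heidi is in Athens.
After move 7: Athens -> Paris. Heidi is in Paris.
After move 8: Paris -> Rome. Heidi is in Rome.

Answer: Rome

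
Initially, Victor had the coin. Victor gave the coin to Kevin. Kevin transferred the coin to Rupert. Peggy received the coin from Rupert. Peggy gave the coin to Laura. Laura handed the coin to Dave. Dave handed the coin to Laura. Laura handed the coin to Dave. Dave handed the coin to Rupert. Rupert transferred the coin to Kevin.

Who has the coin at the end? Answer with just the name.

Answer: Kevin

Derivation:
Tracking the coin through each event:
Start: Victor has the coin.
After event 1: Kevin has the coin.
After event 2: Rupert has the coin.
After event 3: Peggy has the coin.
After event 4: Laura has the coin.
After event 5: Dave has the coin.
After event 6: Laura has the coin.
After event 7: Dave has the coin.
After event 8: Rupert has the coin.
After event 9: Kevin has the coin.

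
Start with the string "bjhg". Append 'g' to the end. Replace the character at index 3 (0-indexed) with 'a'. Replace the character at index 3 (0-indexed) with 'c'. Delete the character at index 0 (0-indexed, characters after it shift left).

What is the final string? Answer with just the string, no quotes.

Applying each edit step by step:
Start: "bjhg"
Op 1 (append 'g'): "bjhg" -> "bjhgg"
Op 2 (replace idx 3: 'g' -> 'a'): "bjhgg" -> "bjhag"
Op 3 (replace idx 3: 'a' -> 'c'): "bjhag" -> "bjhcg"
Op 4 (delete idx 0 = 'b'): "bjhcg" -> "jhcg"

Answer: jhcg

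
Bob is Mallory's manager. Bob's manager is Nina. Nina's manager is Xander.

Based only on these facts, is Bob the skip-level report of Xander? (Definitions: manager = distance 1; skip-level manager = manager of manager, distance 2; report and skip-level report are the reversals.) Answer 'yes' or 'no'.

Reconstructing the manager chain from the given facts:
  Xander -> Nina -> Bob -> Mallory
(each arrow means 'manager of the next')
Positions in the chain (0 = top):
  position of Xander: 0
  position of Nina: 1
  position of Bob: 2
  position of Mallory: 3

Bob is at position 2, Xander is at position 0; signed distance (j - i) = -2.
'skip-level report' requires j - i = -2. Actual distance is -2, so the relation HOLDS.

Answer: yes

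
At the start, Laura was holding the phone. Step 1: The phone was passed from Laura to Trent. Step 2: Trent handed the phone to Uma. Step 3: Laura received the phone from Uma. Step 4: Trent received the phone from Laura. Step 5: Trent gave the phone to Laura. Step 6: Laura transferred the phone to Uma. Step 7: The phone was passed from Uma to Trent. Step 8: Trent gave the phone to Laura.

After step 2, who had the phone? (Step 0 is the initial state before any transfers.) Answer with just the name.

Tracking the phone holder through step 2:
After step 0 (start): Laura
After step 1: Trent
After step 2: Uma

At step 2, the holder is Uma.

Answer: Uma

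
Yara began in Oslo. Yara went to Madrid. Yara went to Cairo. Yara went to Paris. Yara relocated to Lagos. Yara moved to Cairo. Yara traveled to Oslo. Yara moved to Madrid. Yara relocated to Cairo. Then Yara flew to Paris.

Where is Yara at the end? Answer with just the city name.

Answer: Paris

Derivation:
Tracking Yara's location:
Start: Yara is in Oslo.
After move 1: Oslo -> Madrid. Yara is in Madrid.
After move 2: Madrid -> Cairo. Yara is in Cairo.
After move 3: Cairo -> Paris. Yara is in Paris.
After move 4: Paris -> Lagos. Yara is in Lagos.
After move 5: Lagos -> Cairo. Yara is in Cairo.
After move 6: Cairo -> Oslo. Yara is in Oslo.
After move 7: Oslo -> Madrid. Yara is in Madrid.
After move 8: Madrid -> Cairo. Yara is in Cairo.
After move 9: Cairo -> Paris. Yara is in Paris.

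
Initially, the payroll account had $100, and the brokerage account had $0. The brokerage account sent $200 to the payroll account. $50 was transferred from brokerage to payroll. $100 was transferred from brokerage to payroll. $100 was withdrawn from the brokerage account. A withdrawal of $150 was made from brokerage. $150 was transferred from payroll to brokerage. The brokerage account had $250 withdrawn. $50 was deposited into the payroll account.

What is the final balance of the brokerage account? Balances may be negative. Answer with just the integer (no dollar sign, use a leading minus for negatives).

Answer: -700

Derivation:
Tracking account balances step by step:
Start: payroll=100, brokerage=0
Event 1 (transfer 200 brokerage -> payroll): brokerage: 0 - 200 = -200, payroll: 100 + 200 = 300. Balances: payroll=300, brokerage=-200
Event 2 (transfer 50 brokerage -> payroll): brokerage: -200 - 50 = -250, payroll: 300 + 50 = 350. Balances: payroll=350, brokerage=-250
Event 3 (transfer 100 brokerage -> payroll): brokerage: -250 - 100 = -350, payroll: 350 + 100 = 450. Balances: payroll=450, brokerage=-350
Event 4 (withdraw 100 from brokerage): brokerage: -350 - 100 = -450. Balances: payroll=450, brokerage=-450
Event 5 (withdraw 150 from brokerage): brokerage: -450 - 150 = -600. Balances: payroll=450, brokerage=-600
Event 6 (transfer 150 payroll -> brokerage): payroll: 450 - 150 = 300, brokerage: -600 + 150 = -450. Balances: payroll=300, brokerage=-450
Event 7 (withdraw 250 from brokerage): brokerage: -450 - 250 = -700. Balances: payroll=300, brokerage=-700
Event 8 (deposit 50 to payroll): payroll: 300 + 50 = 350. Balances: payroll=350, brokerage=-700

Final balance of brokerage: -700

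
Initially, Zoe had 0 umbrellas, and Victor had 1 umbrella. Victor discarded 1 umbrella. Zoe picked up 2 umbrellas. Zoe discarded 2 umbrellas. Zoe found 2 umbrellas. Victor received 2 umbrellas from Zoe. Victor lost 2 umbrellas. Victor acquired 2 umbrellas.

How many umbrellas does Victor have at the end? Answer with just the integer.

Answer: 2

Derivation:
Tracking counts step by step:
Start: Zoe=0, Victor=1
Event 1 (Victor -1): Victor: 1 -> 0. State: Zoe=0, Victor=0
Event 2 (Zoe +2): Zoe: 0 -> 2. State: Zoe=2, Victor=0
Event 3 (Zoe -2): Zoe: 2 -> 0. State: Zoe=0, Victor=0
Event 4 (Zoe +2): Zoe: 0 -> 2. State: Zoe=2, Victor=0
Event 5 (Zoe -> Victor, 2): Zoe: 2 -> 0, Victor: 0 -> 2. State: Zoe=0, Victor=2
Event 6 (Victor -2): Victor: 2 -> 0. State: Zoe=0, Victor=0
Event 7 (Victor +2): Victor: 0 -> 2. State: Zoe=0, Victor=2

Victor's final count: 2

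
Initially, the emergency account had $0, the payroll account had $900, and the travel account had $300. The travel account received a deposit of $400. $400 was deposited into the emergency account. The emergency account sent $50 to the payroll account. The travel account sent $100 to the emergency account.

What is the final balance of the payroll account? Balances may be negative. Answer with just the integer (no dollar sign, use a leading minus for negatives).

Tracking account balances step by step:
Start: emergency=0, payroll=900, travel=300
Event 1 (deposit 400 to travel): travel: 300 + 400 = 700. Balances: emergency=0, payroll=900, travel=700
Event 2 (deposit 400 to emergency): emergency: 0 + 400 = 400. Balances: emergency=400, payroll=900, travel=700
Event 3 (transfer 50 emergency -> payroll): emergency: 400 - 50 = 350, payroll: 900 + 50 = 950. Balances: emergency=350, payroll=950, travel=700
Event 4 (transfer 100 travel -> emergency): travel: 700 - 100 = 600, emergency: 350 + 100 = 450. Balances: emergency=450, payroll=950, travel=600

Final balance of payroll: 950

Answer: 950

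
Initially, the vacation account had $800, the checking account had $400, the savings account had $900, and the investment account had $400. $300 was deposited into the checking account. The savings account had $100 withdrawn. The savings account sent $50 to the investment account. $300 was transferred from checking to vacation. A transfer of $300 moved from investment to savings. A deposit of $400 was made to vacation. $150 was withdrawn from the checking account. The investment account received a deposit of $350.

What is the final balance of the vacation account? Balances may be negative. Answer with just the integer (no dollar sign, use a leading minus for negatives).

Tracking account balances step by step:
Start: vacation=800, checking=400, savings=900, investment=400
Event 1 (deposit 300 to checking): checking: 400 + 300 = 700. Balances: vacation=800, checking=700, savings=900, investment=400
Event 2 (withdraw 100 from savings): savings: 900 - 100 = 800. Balances: vacation=800, checking=700, savings=800, investment=400
Event 3 (transfer 50 savings -> investment): savings: 800 - 50 = 750, investment: 400 + 50 = 450. Balances: vacation=800, checking=700, savings=750, investment=450
Event 4 (transfer 300 checking -> vacation): checking: 700 - 300 = 400, vacation: 800 + 300 = 1100. Balances: vacation=1100, checking=400, savings=750, investment=450
Event 5 (transfer 300 investment -> savings): investment: 450 - 300 = 150, savings: 750 + 300 = 1050. Balances: vacation=1100, checking=400, savings=1050, investment=150
Event 6 (deposit 400 to vacation): vacation: 1100 + 400 = 1500. Balances: vacation=1500, checking=400, savings=1050, investment=150
Event 7 (withdraw 150 from checking): checking: 400 - 150 = 250. Balances: vacation=1500, checking=250, savings=1050, investment=150
Event 8 (deposit 350 to investment): investment: 150 + 350 = 500. Balances: vacation=1500, checking=250, savings=1050, investment=500

Final balance of vacation: 1500

Answer: 1500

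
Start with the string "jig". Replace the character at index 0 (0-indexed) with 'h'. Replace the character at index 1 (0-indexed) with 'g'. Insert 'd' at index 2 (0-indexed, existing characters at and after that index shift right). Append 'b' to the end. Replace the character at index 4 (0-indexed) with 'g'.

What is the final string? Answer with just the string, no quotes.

Answer: hgdgg

Derivation:
Applying each edit step by step:
Start: "jig"
Op 1 (replace idx 0: 'j' -> 'h'): "jig" -> "hig"
Op 2 (replace idx 1: 'i' -> 'g'): "hig" -> "hgg"
Op 3 (insert 'd' at idx 2): "hgg" -> "hgdg"
Op 4 (append 'b'): "hgdg" -> "hgdgb"
Op 5 (replace idx 4: 'b' -> 'g'): "hgdgb" -> "hgdgg"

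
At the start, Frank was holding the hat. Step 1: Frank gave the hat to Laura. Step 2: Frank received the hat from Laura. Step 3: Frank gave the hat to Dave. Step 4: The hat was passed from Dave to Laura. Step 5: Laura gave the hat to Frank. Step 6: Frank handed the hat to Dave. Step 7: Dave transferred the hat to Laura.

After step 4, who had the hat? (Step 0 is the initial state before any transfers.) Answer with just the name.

Tracking the hat holder through step 4:
After step 0 (start): Frank
After step 1: Laura
After step 2: Frank
After step 3: Dave
After step 4: Laura

At step 4, the holder is Laura.

Answer: Laura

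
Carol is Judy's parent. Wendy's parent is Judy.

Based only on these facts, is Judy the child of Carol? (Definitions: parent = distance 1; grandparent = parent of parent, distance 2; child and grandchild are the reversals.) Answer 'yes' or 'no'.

Reconstructing the parent chain from the given facts:
  Carol -> Judy -> Wendy
(each arrow means 'parent of the next')
Positions in the chain (0 = top):
  position of Carol: 0
  position of Judy: 1
  position of Wendy: 2

Judy is at position 1, Carol is at position 0; signed distance (j - i) = -1.
'child' requires j - i = -1. Actual distance is -1, so the relation HOLDS.

Answer: yes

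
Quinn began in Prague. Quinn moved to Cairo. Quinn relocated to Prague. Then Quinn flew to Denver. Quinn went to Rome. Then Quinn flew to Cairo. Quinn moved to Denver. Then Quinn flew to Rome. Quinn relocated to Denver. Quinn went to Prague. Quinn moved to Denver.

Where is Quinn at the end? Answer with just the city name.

Answer: Denver

Derivation:
Tracking Quinn's location:
Start: Quinn is in Prague.
After move 1: Prague -> Cairo. Quinn is in Cairo.
After move 2: Cairo -> Prague. Quinn is in Prague.
After move 3: Prague -> Denver. Quinn is in Denver.
After move 4: Denver -> Rome. Quinn is in Rome.
After move 5: Rome -> Cairo. Quinn is in Cairo.
After move 6: Cairo -> Denver. Quinn is in Denver.
After move 7: Denver -> Rome. Quinn is in Rome.
After move 8: Rome -> Denver. Quinn is in Denver.
After move 9: Denver -> Prague. Quinn is in Prague.
After move 10: Prague -> Denver. Quinn is in Denver.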